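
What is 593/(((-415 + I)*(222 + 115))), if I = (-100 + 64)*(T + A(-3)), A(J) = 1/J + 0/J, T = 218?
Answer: -593/2780587 ≈ -0.00021326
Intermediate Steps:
A(J) = 1/J (A(J) = 1/J + 0 = 1/J)
I = -7836 (I = (-100 + 64)*(218 + 1/(-3)) = -36*(218 - ⅓) = -36*653/3 = -7836)
593/(((-415 + I)*(222 + 115))) = 593/(((-415 - 7836)*(222 + 115))) = 593/((-8251*337)) = 593/(-2780587) = 593*(-1/2780587) = -593/2780587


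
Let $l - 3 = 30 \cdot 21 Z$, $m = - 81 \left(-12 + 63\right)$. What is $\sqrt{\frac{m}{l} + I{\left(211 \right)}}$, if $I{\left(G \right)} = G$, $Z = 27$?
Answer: $\frac{2 \sqrt{1694500471}}{5671} \approx 14.517$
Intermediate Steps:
$m = -4131$ ($m = \left(-81\right) 51 = -4131$)
$l = 17013$ ($l = 3 + 30 \cdot 21 \cdot 27 = 3 + 630 \cdot 27 = 3 + 17010 = 17013$)
$\sqrt{\frac{m}{l} + I{\left(211 \right)}} = \sqrt{- \frac{4131}{17013} + 211} = \sqrt{\left(-4131\right) \frac{1}{17013} + 211} = \sqrt{- \frac{1377}{5671} + 211} = \sqrt{\frac{1195204}{5671}} = \frac{2 \sqrt{1694500471}}{5671}$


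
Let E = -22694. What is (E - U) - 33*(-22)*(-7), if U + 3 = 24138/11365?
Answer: -315664283/11365 ≈ -27775.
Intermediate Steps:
U = -9957/11365 (U = -3 + 24138/11365 = -9957/11365 ≈ -0.87611)
(E - U) - 33*(-22)*(-7) = (-22694 - 1*(-9957/11365)) - 33*(-22)*(-7) = (-22694 + 9957/11365) - (-726)*(-7) = -257907353/11365 - 1*5082 = -257907353/11365 - 5082 = -315664283/11365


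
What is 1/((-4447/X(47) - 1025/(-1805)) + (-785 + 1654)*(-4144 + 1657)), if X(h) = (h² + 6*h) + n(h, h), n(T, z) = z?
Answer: -916218/1980134175331 ≈ -4.6270e-7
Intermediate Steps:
X(h) = h² + 7*h (X(h) = (h² + 6*h) + h = h² + 7*h)
1/((-4447/X(47) - 1025/(-1805)) + (-785 + 1654)*(-4144 + 1657)) = 1/((-4447*1/(47*(7 + 47)) - 1025/(-1805)) + (-785 + 1654)*(-4144 + 1657)) = 1/((-4447/(47*54) - 1025*(-1/1805)) + 869*(-2487)) = 1/((-4447/2538 + 205/361) - 2161203) = 1/(-1085077/916218 - 2161203) = 1/(-1980134175331/916218) = -916218/1980134175331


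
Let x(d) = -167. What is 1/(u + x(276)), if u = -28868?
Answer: -1/29035 ≈ -3.4441e-5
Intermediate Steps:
1/(u + x(276)) = 1/(-28868 - 167) = 1/(-29035) = -1/29035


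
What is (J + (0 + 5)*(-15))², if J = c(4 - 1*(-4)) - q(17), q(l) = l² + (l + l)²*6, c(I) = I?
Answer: 53173264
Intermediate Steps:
q(l) = 25*l² (q(l) = l² + (2*l)²*6 = l² + (4*l²)*6 = l² + 24*l² = 25*l²)
J = -7217 (J = (4 - 1*(-4)) - 25*17² = (4 + 4) - 25*289 = 8 - 1*7225 = 8 - 7225 = -7217)
(J + (0 + 5)*(-15))² = (-7217 + (0 + 5)*(-15))² = (-7217 + 5*(-15))² = (-7217 - 75)² = (-7292)² = 53173264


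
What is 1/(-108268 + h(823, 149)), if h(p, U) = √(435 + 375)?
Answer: -54134/5860979507 - 9*√10/11721959014 ≈ -9.2388e-6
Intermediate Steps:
h(p, U) = 9*√10 (h(p, U) = √810 = 9*√10)
1/(-108268 + h(823, 149)) = 1/(-108268 + 9*√10)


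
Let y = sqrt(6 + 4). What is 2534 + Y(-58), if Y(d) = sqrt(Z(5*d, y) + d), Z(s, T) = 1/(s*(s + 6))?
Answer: 2534 + I*sqrt(98355938610)/41180 ≈ 2534.0 + 7.6158*I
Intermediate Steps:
y = sqrt(10) ≈ 3.1623
Z(s, T) = 1/(s*(6 + s))
Y(d) = sqrt(d + 1/(5*d*(6 + 5*d))) (Y(d) = sqrt(1/(((5*d))*(6 + 5*d)) + d) = sqrt((1/(5*d))/(6 + 5*d) + d) = sqrt(1/(5*d*(6 + 5*d)) + d) = sqrt(d + 1/(5*d*(6 + 5*d))))
2534 + Y(-58) = 2534 + sqrt(25*(-58) + 5/(-58*(6 + 5*(-58))))/5 = 2534 + sqrt(-1450 + 5*(-1/58)/(6 - 290))/5 = 2534 + sqrt(-1450 + 5*(-1/58)/(-284))/5 = 2534 + sqrt(-1450 + 5*(-1/58)*(-1/284))/5 = 2534 + sqrt(-1450 + 5/16472)/5 = 2534 + sqrt(-23884395/16472)/5 = 2534 + (I*sqrt(98355938610)/8236)/5 = 2534 + I*sqrt(98355938610)/41180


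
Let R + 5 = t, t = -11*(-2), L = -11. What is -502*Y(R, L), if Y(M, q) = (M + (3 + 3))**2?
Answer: -265558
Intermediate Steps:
t = 22
R = 17 (R = -5 + 22 = 17)
Y(M, q) = (6 + M)**2 (Y(M, q) = (M + 6)**2 = (6 + M)**2)
-502*Y(R, L) = -502*(6 + 17)**2 = -502*23**2 = -502*529 = -265558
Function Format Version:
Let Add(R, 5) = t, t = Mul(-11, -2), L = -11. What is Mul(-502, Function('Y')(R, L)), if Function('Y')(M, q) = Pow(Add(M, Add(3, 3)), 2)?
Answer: -265558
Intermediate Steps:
t = 22
R = 17 (R = Add(-5, 22) = 17)
Function('Y')(M, q) = Pow(Add(6, M), 2) (Function('Y')(M, q) = Pow(Add(M, 6), 2) = Pow(Add(6, M), 2))
Mul(-502, Function('Y')(R, L)) = Mul(-502, Pow(Add(6, 17), 2)) = Mul(-502, Pow(23, 2)) = Mul(-502, 529) = -265558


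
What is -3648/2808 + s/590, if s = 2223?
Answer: 170411/69030 ≈ 2.4687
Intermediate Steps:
-3648/2808 + s/590 = -3648/2808 + 2223/590 = -3648*1/2808 + 2223*(1/590) = -152/117 + 2223/590 = 170411/69030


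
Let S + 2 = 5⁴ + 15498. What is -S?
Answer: -16121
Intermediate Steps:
S = 16121 (S = -2 + (5⁴ + 15498) = -2 + (625 + 15498) = -2 + 16123 = 16121)
-S = -1*16121 = -16121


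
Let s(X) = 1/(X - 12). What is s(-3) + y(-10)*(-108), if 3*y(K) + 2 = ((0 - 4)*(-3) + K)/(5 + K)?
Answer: 259/3 ≈ 86.333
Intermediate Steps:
y(K) = -⅔ + (12 + K)/(3*(5 + K)) (y(K) = -⅔ + (((0 - 4)*(-3) + K)/(5 + K))/3 = -⅔ + ((-4*(-3) + K)/(5 + K))/3 = -⅔ + ((12 + K)/(5 + K))/3 = -⅔ + (12 + K)/(3*(5 + K)))
s(X) = 1/(-12 + X)
s(-3) + y(-10)*(-108) = 1/(-12 - 3) + ((2 - 1*(-10))/(3*(5 - 10)))*(-108) = 1/(-15) + ((⅓)*(2 + 10)/(-5))*(-108) = -1/15 + ((⅓)*(-⅕)*12)*(-108) = -1/15 - ⅘*(-108) = -1/15 + 432/5 = 259/3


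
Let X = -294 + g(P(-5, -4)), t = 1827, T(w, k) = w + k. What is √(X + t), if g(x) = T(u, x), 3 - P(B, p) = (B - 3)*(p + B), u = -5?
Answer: √1459 ≈ 38.197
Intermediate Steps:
T(w, k) = k + w
P(B, p) = 3 - (-3 + B)*(B + p) (P(B, p) = 3 - (B - 3)*(p + B) = 3 - (-3 + B)*(B + p))
g(x) = -5 + x (g(x) = x - 5 = -5 + x)
X = -368 (X = -294 + (-5 + (3 - 1*(-5)² + 3*(-5) + 3*(-4) - 1*(-5)*(-4))) = -294 + (-5 + (3 - 1*25 - 15 - 12 - 20)) = -294 + (-5 + (3 - 25 - 15 - 12 - 20)) = -294 + (-5 - 69) = -294 - 74 = -368)
√(X + t) = √(-368 + 1827) = √1459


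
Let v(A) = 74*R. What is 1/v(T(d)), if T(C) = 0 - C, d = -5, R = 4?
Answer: 1/296 ≈ 0.0033784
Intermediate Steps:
T(C) = -C
v(A) = 296 (v(A) = 74*4 = 296)
1/v(T(d)) = 1/296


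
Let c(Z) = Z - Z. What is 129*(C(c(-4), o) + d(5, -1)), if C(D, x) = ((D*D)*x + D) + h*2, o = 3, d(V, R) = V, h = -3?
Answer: -129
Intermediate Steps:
c(Z) = 0
C(D, x) = -6 + D + x*D**2 (C(D, x) = ((D*D)*x + D) - 3*2 = (D**2*x + D) - 6 = (x*D**2 + D) - 6 = (D + x*D**2) - 6 = -6 + D + x*D**2)
129*(C(c(-4), o) + d(5, -1)) = 129*((-6 + 0 + 3*0**2) + 5) = 129*((-6 + 0 + 3*0) + 5) = 129*((-6 + 0 + 0) + 5) = 129*(-6 + 5) = 129*(-1) = -129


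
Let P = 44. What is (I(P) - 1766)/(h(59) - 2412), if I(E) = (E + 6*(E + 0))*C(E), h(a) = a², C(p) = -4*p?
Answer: -55974/1069 ≈ -52.361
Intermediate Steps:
I(E) = -28*E² (I(E) = (E + 6*(E + 0))*(-4*E) = (E + 6*E)*(-4*E) = (7*E)*(-4*E) = -28*E²)
(I(P) - 1766)/(h(59) - 2412) = (-28*44² - 1766)/(59² - 2412) = (-28*1936 - 1766)/(3481 - 2412) = (-54208 - 1766)/1069 = -55974*1/1069 = -55974/1069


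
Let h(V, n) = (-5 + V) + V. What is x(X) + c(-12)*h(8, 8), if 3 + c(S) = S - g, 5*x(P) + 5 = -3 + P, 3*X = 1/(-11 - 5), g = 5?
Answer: -10637/48 ≈ -221.60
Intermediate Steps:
X = -1/48 (X = 1/(3*(-11 - 5)) = (⅓)/(-16) = (⅓)*(-1/16) = -1/48 ≈ -0.020833)
x(P) = -8/5 + P/5 (x(P) = -1 + (-3 + P)/5 = -1 + (-⅗ + P/5) = -8/5 + P/5)
h(V, n) = -5 + 2*V
c(S) = -8 + S (c(S) = -3 + (S - 1*5) = -3 + (S - 5) = -3 + (-5 + S) = -8 + S)
x(X) + c(-12)*h(8, 8) = (-8/5 + (⅕)*(-1/48)) + (-8 - 12)*(-5 + 2*8) = (-8/5 - 1/240) - 20*(-5 + 16) = -77/48 - 20*11 = -77/48 - 220 = -10637/48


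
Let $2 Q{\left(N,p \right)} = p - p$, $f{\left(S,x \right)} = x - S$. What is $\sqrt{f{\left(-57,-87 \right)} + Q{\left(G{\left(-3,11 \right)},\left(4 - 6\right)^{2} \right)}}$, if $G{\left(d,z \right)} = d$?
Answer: $i \sqrt{30} \approx 5.4772 i$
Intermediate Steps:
$Q{\left(N,p \right)} = 0$ ($Q{\left(N,p \right)} = \frac{p - p}{2} = \frac{1}{2} \cdot 0 = 0$)
$\sqrt{f{\left(-57,-87 \right)} + Q{\left(G{\left(-3,11 \right)},\left(4 - 6\right)^{2} \right)}} = \sqrt{\left(-87 - -57\right) + 0} = \sqrt{\left(-87 + 57\right) + 0} = \sqrt{-30 + 0} = \sqrt{-30} = i \sqrt{30}$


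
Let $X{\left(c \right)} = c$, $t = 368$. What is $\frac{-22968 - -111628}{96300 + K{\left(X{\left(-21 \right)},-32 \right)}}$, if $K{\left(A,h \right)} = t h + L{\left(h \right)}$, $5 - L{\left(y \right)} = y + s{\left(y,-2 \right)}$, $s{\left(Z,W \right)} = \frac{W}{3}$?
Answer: $\frac{53196}{50737} \approx 1.0485$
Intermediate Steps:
$s{\left(Z,W \right)} = \frac{W}{3}$ ($s{\left(Z,W \right)} = W \frac{1}{3} = \frac{W}{3}$)
$L{\left(y \right)} = \frac{17}{3} - y$ ($L{\left(y \right)} = 5 - \left(y + \frac{1}{3} \left(-2\right)\right) = 5 - \left(y - \frac{2}{3}\right) = 5 - \left(- \frac{2}{3} + y\right) = \frac{17}{3} - y$)
$K{\left(A,h \right)} = \frac{17}{3} + 367 h$ ($K{\left(A,h \right)} = 368 h - \left(- \frac{17}{3} + h\right) = \frac{17}{3} + 367 h$)
$\frac{-22968 - -111628}{96300 + K{\left(X{\left(-21 \right)},-32 \right)}} = \frac{-22968 - -111628}{96300 + \left(\frac{17}{3} + 367 \left(-32\right)\right)} = \frac{-22968 + 111628}{96300 + \left(\frac{17}{3} - 11744\right)} = \frac{88660}{96300 - \frac{35215}{3}} = \frac{88660}{\frac{253685}{3}} = 88660 \cdot \frac{3}{253685} = \frac{53196}{50737}$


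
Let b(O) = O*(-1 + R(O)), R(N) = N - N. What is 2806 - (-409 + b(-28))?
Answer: 3187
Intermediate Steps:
R(N) = 0
b(O) = -O (b(O) = O*(-1 + 0) = O*(-1) = -O)
2806 - (-409 + b(-28)) = 2806 - (-409 - 1*(-28)) = 2806 - (-409 + 28) = 2806 - 1*(-381) = 2806 + 381 = 3187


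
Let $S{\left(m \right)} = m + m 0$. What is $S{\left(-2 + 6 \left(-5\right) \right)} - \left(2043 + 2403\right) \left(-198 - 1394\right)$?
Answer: $7078000$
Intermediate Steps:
$S{\left(m \right)} = m$ ($S{\left(m \right)} = m + 0 = m$)
$S{\left(-2 + 6 \left(-5\right) \right)} - \left(2043 + 2403\right) \left(-198 - 1394\right) = \left(-2 + 6 \left(-5\right)\right) - \left(2043 + 2403\right) \left(-198 - 1394\right) = \left(-2 - 30\right) - 4446 \left(-1592\right) = -32 - -7078032 = -32 + 7078032 = 7078000$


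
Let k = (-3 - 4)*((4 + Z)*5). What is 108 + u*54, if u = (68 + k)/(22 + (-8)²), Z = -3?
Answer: 5535/43 ≈ 128.72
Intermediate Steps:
k = -35 (k = (-3 - 4)*((4 - 3)*5) = -7*5 = -35)
u = 33/86 (u = (68 - 35)/(22 + (-8)²) = 33/(22 + 64) = 33/86 ≈ 0.38372)
108 + u*54 = 108 + (33/86)*54 = 108 + 891/43 = 5535/43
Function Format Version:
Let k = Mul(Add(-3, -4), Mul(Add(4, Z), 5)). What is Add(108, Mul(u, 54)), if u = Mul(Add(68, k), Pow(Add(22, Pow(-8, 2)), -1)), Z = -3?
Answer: Rational(5535, 43) ≈ 128.72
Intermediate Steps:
k = -35 (k = Mul(Add(-3, -4), Mul(Add(4, -3), 5)) = Mul(-7, Mul(1, 5)) = Mul(-7, 5) = -35)
u = Rational(33, 86) (u = Mul(Add(68, -35), Pow(Add(22, Pow(-8, 2)), -1)) = Mul(33, Pow(Add(22, 64), -1)) = Mul(33, Pow(86, -1)) = Mul(33, Rational(1, 86)) = Rational(33, 86) ≈ 0.38372)
Add(108, Mul(u, 54)) = Add(108, Mul(Rational(33, 86), 54)) = Add(108, Rational(891, 43)) = Rational(5535, 43)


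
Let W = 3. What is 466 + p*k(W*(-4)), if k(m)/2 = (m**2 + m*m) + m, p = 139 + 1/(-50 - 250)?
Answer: 1929804/25 ≈ 77192.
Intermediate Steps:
p = 41699/300 (p = 139 + 1/(-300) = 139 - 1/300 = 41699/300 ≈ 139.00)
k(m) = 2*m + 4*m**2 (k(m) = 2*((m**2 + m*m) + m) = 2*((m**2 + m**2) + m) = 2*(2*m**2 + m) = 2*(m + 2*m**2) = 2*m + 4*m**2)
466 + p*k(W*(-4)) = 466 + 41699*(2*(3*(-4))*(1 + 2*(3*(-4))))/300 = 466 + 41699*(2*(-12)*(1 + 2*(-12)))/300 = 466 + 41699*(2*(-12)*(1 - 24))/300 = 466 + 41699*(2*(-12)*(-23))/300 = 466 + (41699/300)*552 = 466 + 1918154/25 = 1929804/25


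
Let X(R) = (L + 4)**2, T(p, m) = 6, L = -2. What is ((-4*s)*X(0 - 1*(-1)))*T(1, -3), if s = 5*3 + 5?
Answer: -1920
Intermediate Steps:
s = 20 (s = 15 + 5 = 20)
X(R) = 4 (X(R) = (-2 + 4)**2 = 2**2 = 4)
((-4*s)*X(0 - 1*(-1)))*T(1, -3) = (-4*20*4)*6 = -80*4*6 = -320*6 = -1920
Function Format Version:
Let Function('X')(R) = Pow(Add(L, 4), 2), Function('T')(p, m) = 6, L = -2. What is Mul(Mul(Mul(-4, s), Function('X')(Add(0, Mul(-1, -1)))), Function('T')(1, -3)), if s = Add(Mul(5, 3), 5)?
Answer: -1920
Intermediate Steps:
s = 20 (s = Add(15, 5) = 20)
Function('X')(R) = 4 (Function('X')(R) = Pow(Add(-2, 4), 2) = Pow(2, 2) = 4)
Mul(Mul(Mul(-4, s), Function('X')(Add(0, Mul(-1, -1)))), Function('T')(1, -3)) = Mul(Mul(Mul(-4, 20), 4), 6) = Mul(Mul(-80, 4), 6) = Mul(-320, 6) = -1920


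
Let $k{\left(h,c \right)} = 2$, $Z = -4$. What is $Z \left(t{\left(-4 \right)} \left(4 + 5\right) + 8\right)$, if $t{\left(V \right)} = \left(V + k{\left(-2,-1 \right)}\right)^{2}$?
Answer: $-176$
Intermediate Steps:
$t{\left(V \right)} = \left(2 + V\right)^{2}$ ($t{\left(V \right)} = \left(V + 2\right)^{2} = \left(2 + V\right)^{2}$)
$Z \left(t{\left(-4 \right)} \left(4 + 5\right) + 8\right) = - 4 \left(\left(2 - 4\right)^{2} \left(4 + 5\right) + 8\right) = - 4 \left(\left(-2\right)^{2} \cdot 9 + 8\right) = - 4 \left(4 \cdot 9 + 8\right) = - 4 \left(36 + 8\right) = \left(-4\right) 44 = -176$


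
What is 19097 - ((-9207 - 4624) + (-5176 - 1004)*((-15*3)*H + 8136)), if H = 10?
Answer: 47532408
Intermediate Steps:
19097 - ((-9207 - 4624) + (-5176 - 1004)*((-15*3)*H + 8136)) = 19097 - ((-9207 - 4624) + (-5176 - 1004)*(-15*3*10 + 8136)) = 19097 - (-13831 - 6180*(-45*10 + 8136)) = 19097 - (-13831 - 6180*(-450 + 8136)) = 19097 - (-13831 - 6180*7686) = 19097 - (-13831 - 47499480) = 19097 - 1*(-47513311) = 19097 + 47513311 = 47532408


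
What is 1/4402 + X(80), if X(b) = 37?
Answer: 162875/4402 ≈ 37.000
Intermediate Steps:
1/4402 + X(80) = 1/4402 + 37 = 162875/4402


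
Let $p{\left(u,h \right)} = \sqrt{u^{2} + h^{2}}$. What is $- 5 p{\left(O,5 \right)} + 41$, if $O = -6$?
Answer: $41 - 5 \sqrt{61} \approx 1.9488$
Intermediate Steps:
$p{\left(u,h \right)} = \sqrt{h^{2} + u^{2}}$
$- 5 p{\left(O,5 \right)} + 41 = - 5 \sqrt{5^{2} + \left(-6\right)^{2}} + 41 = - 5 \sqrt{25 + 36} + 41 = - 5 \sqrt{61} + 41 = 41 - 5 \sqrt{61}$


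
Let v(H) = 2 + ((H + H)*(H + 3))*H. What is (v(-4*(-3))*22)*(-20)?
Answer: -1901680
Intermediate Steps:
v(H) = 2 + 2*H**2*(3 + H) (v(H) = 2 + ((2*H)*(3 + H))*H = 2 + (2*H*(3 + H))*H = 2 + 2*H**2*(3 + H))
(v(-4*(-3))*22)*(-20) = ((2 + 2*(-4*(-3))**3 + 6*(-4*(-3))**2)*22)*(-20) = ((2 + 2*12**3 + 6*12**2)*22)*(-20) = ((2 + 2*1728 + 6*144)*22)*(-20) = ((2 + 3456 + 864)*22)*(-20) = (4322*22)*(-20) = 95084*(-20) = -1901680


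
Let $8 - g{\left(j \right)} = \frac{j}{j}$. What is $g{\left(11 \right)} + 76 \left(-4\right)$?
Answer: $-297$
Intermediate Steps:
$g{\left(j \right)} = 7$ ($g{\left(j \right)} = 8 - \frac{j}{j} = 8 - 1 = 7$)
$g{\left(11 \right)} + 76 \left(-4\right) = 7 + 76 \left(-4\right) = 7 - 304 = -297$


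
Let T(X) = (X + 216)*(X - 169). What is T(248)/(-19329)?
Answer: -36656/19329 ≈ -1.8964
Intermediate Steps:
T(X) = (-169 + X)*(216 + X) (T(X) = (216 + X)*(-169 + X) = (-169 + X)*(216 + X))
T(248)/(-19329) = (-36504 + 248**2 + 47*248)/(-19329) = (-36504 + 61504 + 11656)*(-1/19329) = 36656*(-1/19329) = -36656/19329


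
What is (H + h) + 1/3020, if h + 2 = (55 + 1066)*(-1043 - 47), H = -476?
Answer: -3691551359/3020 ≈ -1.2224e+6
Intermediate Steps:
h = -1221892 (h = -2 + (55 + 1066)*(-1043 - 47) = -2 + 1121*(-1090) = -2 - 1221890 = -1221892)
(H + h) + 1/3020 = (-476 - 1221892) + 1/3020 = -1222368 + 1/3020 = -3691551359/3020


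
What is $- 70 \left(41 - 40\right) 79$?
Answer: $-5530$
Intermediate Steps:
$- 70 \left(41 - 40\right) 79 = \left(-70\right) 1 \cdot 79 = \left(-70\right) 79 = -5530$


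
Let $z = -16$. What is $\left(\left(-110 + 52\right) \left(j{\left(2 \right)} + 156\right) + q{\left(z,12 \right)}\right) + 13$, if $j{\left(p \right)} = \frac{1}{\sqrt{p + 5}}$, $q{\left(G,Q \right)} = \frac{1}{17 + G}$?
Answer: $-9034 - \frac{58 \sqrt{7}}{7} \approx -9055.9$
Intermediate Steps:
$j{\left(p \right)} = \frac{1}{\sqrt{5 + p}}$
$\left(\left(-110 + 52\right) \left(j{\left(2 \right)} + 156\right) + q{\left(z,12 \right)}\right) + 13 = \left(\left(-110 + 52\right) \left(\frac{1}{\sqrt{5 + 2}} + 156\right) + \frac{1}{17 - 16}\right) + 13 = \left(- 58 \left(\frac{1}{\sqrt{7}} + 156\right) + 1^{-1}\right) + 13 = \left(- 58 \left(\frac{\sqrt{7}}{7} + 156\right) + 1\right) + 13 = \left(- 58 \left(156 + \frac{\sqrt{7}}{7}\right) + 1\right) + 13 = \left(\left(-9048 - \frac{58 \sqrt{7}}{7}\right) + 1\right) + 13 = \left(-9047 - \frac{58 \sqrt{7}}{7}\right) + 13 = -9034 - \frac{58 \sqrt{7}}{7}$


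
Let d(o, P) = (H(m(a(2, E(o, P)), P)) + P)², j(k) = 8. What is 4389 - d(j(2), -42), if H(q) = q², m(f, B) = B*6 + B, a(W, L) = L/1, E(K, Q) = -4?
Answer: -7463918847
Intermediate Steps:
a(W, L) = L (a(W, L) = L*1 = L)
m(f, B) = 7*B (m(f, B) = 6*B + B = 7*B)
d(o, P) = (P + 49*P²)² (d(o, P) = ((7*P)² + P)² = (49*P² + P)² = (P + 49*P²)²)
4389 - d(j(2), -42) = 4389 - (-42)²*(1 + 49*(-42))² = 4389 - 1764*(1 - 2058)² = 4389 - 1764*(-2057)² = 4389 - 1764*4231249 = 4389 - 1*7463923236 = 4389 - 7463923236 = -7463918847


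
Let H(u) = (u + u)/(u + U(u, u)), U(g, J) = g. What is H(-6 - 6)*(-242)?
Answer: -242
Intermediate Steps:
H(u) = 1 (H(u) = (u + u)/(u + u) = (2*u)/((2*u)) = (2*u)*(1/(2*u)) = 1)
H(-6 - 6)*(-242) = 1*(-242) = -242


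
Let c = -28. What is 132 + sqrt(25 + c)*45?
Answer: 132 + 45*I*sqrt(3) ≈ 132.0 + 77.942*I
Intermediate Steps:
132 + sqrt(25 + c)*45 = 132 + sqrt(25 - 28)*45 = 132 + sqrt(-3)*45 = 132 + (I*sqrt(3))*45 = 132 + 45*I*sqrt(3)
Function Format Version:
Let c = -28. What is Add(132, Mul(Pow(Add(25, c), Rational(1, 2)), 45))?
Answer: Add(132, Mul(45, I, Pow(3, Rational(1, 2)))) ≈ Add(132.00, Mul(77.942, I))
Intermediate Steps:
Add(132, Mul(Pow(Add(25, c), Rational(1, 2)), 45)) = Add(132, Mul(Pow(Add(25, -28), Rational(1, 2)), 45)) = Add(132, Mul(Pow(-3, Rational(1, 2)), 45)) = Add(132, Mul(Mul(I, Pow(3, Rational(1, 2))), 45)) = Add(132, Mul(45, I, Pow(3, Rational(1, 2))))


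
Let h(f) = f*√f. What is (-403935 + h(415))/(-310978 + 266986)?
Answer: 134645/14664 - 415*√415/43992 ≈ 8.9898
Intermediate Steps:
h(f) = f^(3/2)
(-403935 + h(415))/(-310978 + 266986) = (-403935 + 415^(3/2))/(-310978 + 266986) = (-403935 + 415*√415)/(-43992) = (-403935 + 415*√415)*(-1/43992) = 134645/14664 - 415*√415/43992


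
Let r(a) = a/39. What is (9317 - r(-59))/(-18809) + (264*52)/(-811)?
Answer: -10364923370/594909861 ≈ -17.423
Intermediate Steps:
r(a) = a/39 (r(a) = a*(1/39) = a/39)
(9317 - r(-59))/(-18809) + (264*52)/(-811) = (9317 - (-59)/39)/(-18809) + (264*52)/(-811) = (9317 - 1*(-59/39))*(-1/18809) + 13728*(-1/811) = (9317 + 59/39)*(-1/18809) - 13728/811 = (363422/39)*(-1/18809) - 13728/811 = -363422/733551 - 13728/811 = -10364923370/594909861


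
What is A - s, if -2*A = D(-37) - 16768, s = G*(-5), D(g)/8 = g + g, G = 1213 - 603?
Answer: 11730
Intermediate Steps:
G = 610
D(g) = 16*g (D(g) = 8*(g + g) = 8*(2*g) = 16*g)
s = -3050 (s = 610*(-5) = -3050)
A = 8680 (A = -(16*(-37) - 16768)/2 = -(-592 - 16768)/2 = -½*(-17360) = 8680)
A - s = 8680 - 1*(-3050) = 8680 + 3050 = 11730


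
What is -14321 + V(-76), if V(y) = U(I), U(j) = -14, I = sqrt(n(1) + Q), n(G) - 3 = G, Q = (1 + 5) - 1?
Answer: -14335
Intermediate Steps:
Q = 5 (Q = 6 - 1 = 5)
n(G) = 3 + G
I = 3 (I = sqrt((3 + 1) + 5) = sqrt(4 + 5) = sqrt(9) = 3)
V(y) = -14
-14321 + V(-76) = -14321 - 14 = -14335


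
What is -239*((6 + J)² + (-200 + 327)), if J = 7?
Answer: -70744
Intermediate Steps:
-239*((6 + J)² + (-200 + 327)) = -239*((6 + 7)² + (-200 + 327)) = -239*(13² + 127) = -239*(169 + 127) = -239*296 = -70744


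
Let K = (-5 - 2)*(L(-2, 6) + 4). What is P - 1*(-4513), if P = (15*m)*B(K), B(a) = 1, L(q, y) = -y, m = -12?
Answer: 4333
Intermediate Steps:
K = 14 (K = (-5 - 2)*(-1*6 + 4) = -7*(-6 + 4) = -7*(-2) = 14)
P = -180 (P = (15*(-12))*1 = -180*1 = -180)
P - 1*(-4513) = -180 - 1*(-4513) = -180 + 4513 = 4333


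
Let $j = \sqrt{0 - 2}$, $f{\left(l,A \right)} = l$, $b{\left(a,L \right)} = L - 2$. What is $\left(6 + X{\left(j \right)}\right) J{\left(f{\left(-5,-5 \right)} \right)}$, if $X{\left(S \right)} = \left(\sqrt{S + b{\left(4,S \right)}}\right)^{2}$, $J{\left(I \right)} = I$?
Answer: $-20 - 10 i \sqrt{2} \approx -20.0 - 14.142 i$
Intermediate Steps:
$b{\left(a,L \right)} = -2 + L$
$j = i \sqrt{2}$ ($j = \sqrt{-2} = i \sqrt{2} \approx 1.4142 i$)
$X{\left(S \right)} = -2 + 2 S$ ($X{\left(S \right)} = \left(\sqrt{S + \left(-2 + S\right)}\right)^{2} = \left(\sqrt{-2 + 2 S}\right)^{2} = -2 + 2 S$)
$\left(6 + X{\left(j \right)}\right) J{\left(f{\left(-5,-5 \right)} \right)} = \left(6 - \left(2 - 2 i \sqrt{2}\right)\right) \left(-5\right) = \left(4 + 2 i \sqrt{2}\right) \left(-5\right) = -20 - 10 i \sqrt{2}$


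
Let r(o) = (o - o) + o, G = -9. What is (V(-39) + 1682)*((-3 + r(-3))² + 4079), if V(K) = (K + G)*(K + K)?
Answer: 22327990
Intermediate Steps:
V(K) = 2*K*(-9 + K) (V(K) = (K - 9)*(K + K) = (-9 + K)*(2*K) = 2*K*(-9 + K))
r(o) = o (r(o) = 0 + o = o)
(V(-39) + 1682)*((-3 + r(-3))² + 4079) = (2*(-39)*(-9 - 39) + 1682)*((-3 - 3)² + 4079) = (2*(-39)*(-48) + 1682)*((-6)² + 4079) = (3744 + 1682)*(36 + 4079) = 5426*4115 = 22327990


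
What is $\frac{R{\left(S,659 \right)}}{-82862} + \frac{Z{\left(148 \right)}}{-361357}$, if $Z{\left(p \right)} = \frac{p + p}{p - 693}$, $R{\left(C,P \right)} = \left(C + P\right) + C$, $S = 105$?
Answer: $- \frac{171115954833}{16318806235030} \approx -0.010486$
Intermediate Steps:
$R{\left(C,P \right)} = P + 2 C$
$Z{\left(p \right)} = \frac{2 p}{-693 + p}$
$\frac{R{\left(S,659 \right)}}{-82862} + \frac{Z{\left(148 \right)}}{-361357} = \frac{659 + 2 \cdot 105}{-82862} + \frac{2 \cdot 148 \frac{1}{-693 + 148}}{-361357} = \left(659 + 210\right) \left(- \frac{1}{82862}\right) + 2 \cdot 148 \frac{1}{-545} \left(- \frac{1}{361357}\right) = 869 \left(- \frac{1}{82862}\right) + 2 \cdot 148 \left(- \frac{1}{545}\right) \left(- \frac{1}{361357}\right) = - \frac{869}{82862} - - \frac{296}{196939565} = - \frac{869}{82862} + \frac{296}{196939565} = - \frac{171115954833}{16318806235030}$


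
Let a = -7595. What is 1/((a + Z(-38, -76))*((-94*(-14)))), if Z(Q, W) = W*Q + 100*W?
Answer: -1/16196012 ≈ -6.1744e-8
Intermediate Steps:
Z(Q, W) = 100*W + Q*W (Z(Q, W) = Q*W + 100*W = 100*W + Q*W)
1/((a + Z(-38, -76))*((-94*(-14)))) = 1/((-7595 - 76*(100 - 38))*((-94*(-14)))) = 1/(-7595 - 76*62*1316) = (1/1316)/(-7595 - 4712) = (1/1316)/(-12307) = -1/12307*1/1316 = -1/16196012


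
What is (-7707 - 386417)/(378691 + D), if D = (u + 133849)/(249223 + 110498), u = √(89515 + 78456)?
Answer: -6437668681701983440080/6185590286665969838543 + 47258226468*√167971/6185590286665969838543 ≈ -1.0408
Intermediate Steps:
u = √167971 ≈ 409.84
D = 133849/359721 + √167971/359721 (D = (√167971 + 133849)/(249223 + 110498) = (133849 + √167971)/359721 = (133849 + √167971)*(1/359721) = 133849/359721 + √167971/359721 ≈ 0.37323)
(-7707 - 386417)/(378691 + D) = (-7707 - 386417)/(378691 + (133849/359721 + √167971/359721)) = -394124/(136223239060/359721 + √167971/359721)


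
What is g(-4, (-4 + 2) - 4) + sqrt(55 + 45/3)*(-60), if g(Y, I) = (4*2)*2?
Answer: 16 - 60*sqrt(70) ≈ -486.00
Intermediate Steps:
g(Y, I) = 16 (g(Y, I) = 8*2 = 16)
g(-4, (-4 + 2) - 4) + sqrt(55 + 45/3)*(-60) = 16 + sqrt(55 + 45/3)*(-60) = 16 + sqrt(55 + 45*(1/3))*(-60) = 16 + sqrt(55 + 15)*(-60) = 16 + sqrt(70)*(-60) = 16 - 60*sqrt(70)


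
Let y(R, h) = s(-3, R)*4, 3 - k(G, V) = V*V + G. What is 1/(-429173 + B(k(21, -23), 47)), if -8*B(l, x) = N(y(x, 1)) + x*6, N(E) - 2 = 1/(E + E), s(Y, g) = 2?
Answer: -128/54938689 ≈ -2.3299e-6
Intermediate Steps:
k(G, V) = 3 - G - V² (k(G, V) = 3 - (V*V + G) = 3 - (V² + G) = 3 - (G + V²) = 3 + (-G - V²) = 3 - G - V²)
y(R, h) = 8 (y(R, h) = 2*4 = 8)
N(E) = 2 + 1/(2*E) (N(E) = 2 + 1/(E + E) = 2 + 1/(2*E))
B(l, x) = -33/128 - 3*x/4 (B(l, x) = -((2 + (½)/8) + x*6)/8 = -((2 + (½)*(⅛)) + 6*x)/8 = -((2 + 1/16) + 6*x)/8 = -(33/16 + 6*x)/8 = -33/128 - 3*x/4)
1/(-429173 + B(k(21, -23), 47)) = 1/(-429173 + (-33/128 - ¾*47)) = 1/(-429173 + (-33/128 - 141/4)) = 1/(-429173 - 4545/128) = 1/(-54938689/128) = -128/54938689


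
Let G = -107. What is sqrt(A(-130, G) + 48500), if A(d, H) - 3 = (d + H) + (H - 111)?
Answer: 4*sqrt(3003) ≈ 219.20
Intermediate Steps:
A(d, H) = -108 + d + 2*H (A(d, H) = 3 + ((d + H) + (H - 111)) = 3 + ((H + d) + (-111 + H)) = 3 + (-111 + d + 2*H) = -108 + d + 2*H)
sqrt(A(-130, G) + 48500) = sqrt((-108 - 130 + 2*(-107)) + 48500) = sqrt((-108 - 130 - 214) + 48500) = sqrt(-452 + 48500) = sqrt(48048) = 4*sqrt(3003)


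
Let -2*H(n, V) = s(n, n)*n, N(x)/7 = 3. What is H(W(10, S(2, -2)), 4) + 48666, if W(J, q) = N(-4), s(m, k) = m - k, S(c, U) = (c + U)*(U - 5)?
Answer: 48666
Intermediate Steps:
N(x) = 21 (N(x) = 7*3 = 21)
S(c, U) = (-5 + U)*(U + c) (S(c, U) = (U + c)*(-5 + U) = (-5 + U)*(U + c))
W(J, q) = 21
H(n, V) = 0 (H(n, V) = -(n - n)*n/2 = -0*n = -½*0 = 0)
H(W(10, S(2, -2)), 4) + 48666 = 0 + 48666 = 48666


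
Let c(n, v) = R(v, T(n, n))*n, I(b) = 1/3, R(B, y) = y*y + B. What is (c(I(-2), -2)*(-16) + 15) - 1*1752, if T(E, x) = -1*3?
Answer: -5323/3 ≈ -1774.3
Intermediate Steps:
T(E, x) = -3
R(B, y) = B + y**2 (R(B, y) = y**2 + B = B + y**2)
I(b) = 1/3
c(n, v) = n*(9 + v) (c(n, v) = (v + (-3)**2)*n = (v + 9)*n = (9 + v)*n = n*(9 + v))
(c(I(-2), -2)*(-16) + 15) - 1*1752 = (((9 - 2)/3)*(-16) + 15) - 1*1752 = (((1/3)*7)*(-16) + 15) - 1752 = ((7/3)*(-16) + 15) - 1752 = (-112/3 + 15) - 1752 = -67/3 - 1752 = -5323/3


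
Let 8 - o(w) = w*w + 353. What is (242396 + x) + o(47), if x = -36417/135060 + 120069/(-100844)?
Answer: 68054706377579/283749805 ≈ 2.3984e+5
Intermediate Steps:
x = -414353231/283749805 (x = -36417*1/135060 + 120069*(-1/100844) = -12139/45020 - 120069/100844 = -414353231/283749805 ≈ -1.4603)
o(w) = -345 - w**2 (o(w) = 8 - (w*w + 353) = 8 - (w**2 + 353) = 8 - (353 + w**2) = 8 + (-353 - w**2) = -345 - w**2)
(242396 + x) + o(47) = (242396 - 414353231/283749805) + (-345 - 1*47**2) = 68779403379549/283749805 + (-345 - 1*2209) = 68779403379549/283749805 + (-345 - 2209) = 68779403379549/283749805 - 2554 = 68054706377579/283749805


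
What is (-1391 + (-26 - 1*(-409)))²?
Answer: 1016064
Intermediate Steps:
(-1391 + (-26 - 1*(-409)))² = (-1391 + (-26 + 409))² = (-1391 + 383)² = (-1008)² = 1016064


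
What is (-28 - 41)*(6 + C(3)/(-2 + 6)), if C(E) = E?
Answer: -1863/4 ≈ -465.75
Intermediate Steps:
(-28 - 41)*(6 + C(3)/(-2 + 6)) = (-28 - 41)*(6 + 3/(-2 + 6)) = -69*(6 + 3/4) = -69*(6 + 3*(¼)) = -69*(6 + ¾) = -69*27/4 = -1863/4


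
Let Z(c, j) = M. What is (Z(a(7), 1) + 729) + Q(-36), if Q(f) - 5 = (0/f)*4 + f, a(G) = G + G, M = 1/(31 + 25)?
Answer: 39089/56 ≈ 698.02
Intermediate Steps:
M = 1/56 ≈ 0.017857
a(G) = 2*G
Z(c, j) = 1/56
Q(f) = 5 + f (Q(f) = 5 + ((0/f)*4 + f) = 5 + (0*4 + f) = 5 + (0 + f) = 5 + f)
(Z(a(7), 1) + 729) + Q(-36) = (1/56 + 729) + (5 - 36) = 40825/56 - 31 = 39089/56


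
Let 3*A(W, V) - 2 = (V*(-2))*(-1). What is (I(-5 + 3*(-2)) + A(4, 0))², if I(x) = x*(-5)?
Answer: 27889/9 ≈ 3098.8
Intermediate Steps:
A(W, V) = ⅔ + 2*V/3 (A(W, V) = ⅔ + ((V*(-2))*(-1))/3 = ⅔ + (-2*V*(-1))/3 = ⅔ + (2*V)/3 = ⅔ + 2*V/3)
I(x) = -5*x
(I(-5 + 3*(-2)) + A(4, 0))² = (-5*(-5 + 3*(-2)) + (⅔ + (⅔)*0))² = (-5*(-5 - 6) + (⅔ + 0))² = (-5*(-11) + ⅔)² = (55 + ⅔)² = (167/3)² = 27889/9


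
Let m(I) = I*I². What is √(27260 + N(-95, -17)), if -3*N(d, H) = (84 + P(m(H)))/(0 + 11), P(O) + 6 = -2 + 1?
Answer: √245319/3 ≈ 165.10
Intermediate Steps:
m(I) = I³
P(O) = -7 (P(O) = -6 + (-2 + 1) = -6 - 1 = -7)
N(d, H) = -7/3 (N(d, H) = -(84 - 7)/(3*(0 + 11)) = -77/(3*11) = -⅓*7 = -7/3)
√(27260 + N(-95, -17)) = √(27260 - 7/3) = √(81773/3) = √245319/3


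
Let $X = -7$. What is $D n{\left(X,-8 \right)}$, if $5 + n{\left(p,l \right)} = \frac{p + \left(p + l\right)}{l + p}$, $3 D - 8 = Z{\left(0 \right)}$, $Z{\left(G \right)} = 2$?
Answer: $- \frac{106}{9} \approx -11.778$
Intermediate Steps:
$D = \frac{10}{3}$ ($D = \frac{8}{3} + \frac{1}{3} \cdot 2 = \frac{8}{3} + \frac{2}{3} = \frac{10}{3} \approx 3.3333$)
$n{\left(p,l \right)} = -5 + \frac{l + 2 p}{l + p}$ ($n{\left(p,l \right)} = -5 + \frac{p + \left(p + l\right)}{l + p} = -5 + \frac{p + \left(l + p\right)}{l + p} = -5 + \frac{l + 2 p}{l + p}$)
$D n{\left(X,-8 \right)} = \frac{10 \frac{\left(-4\right) \left(-8\right) - -21}{-8 - 7}}{3} = \frac{10 \frac{32 + 21}{-15}}{3} = \frac{10 \left(\left(- \frac{1}{15}\right) 53\right)}{3} = \frac{10}{3} \left(- \frac{53}{15}\right) = - \frac{106}{9}$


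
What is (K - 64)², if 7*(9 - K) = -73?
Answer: 97344/49 ≈ 1986.6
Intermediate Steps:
K = 136/7 (K = 9 - ⅐*(-73) = 9 + 73/7 = 136/7 ≈ 19.429)
(K - 64)² = (136/7 - 64)² = (-312/7)² = 97344/49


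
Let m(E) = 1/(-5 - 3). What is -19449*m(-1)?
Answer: 19449/8 ≈ 2431.1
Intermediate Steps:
m(E) = -⅛ (m(E) = 1/(-8) = -⅛)
-19449*m(-1) = -19449*(-⅛) = 19449/8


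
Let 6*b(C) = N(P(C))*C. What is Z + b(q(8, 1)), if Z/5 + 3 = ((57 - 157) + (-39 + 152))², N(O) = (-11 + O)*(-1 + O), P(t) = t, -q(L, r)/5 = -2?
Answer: 815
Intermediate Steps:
q(L, r) = 10 (q(L, r) = -5*(-2) = 10)
N(O) = (-1 + O)*(-11 + O)
b(C) = C*(11 + C² - 12*C)/6 (b(C) = ((11 + C² - 12*C)*C)/6 = (C*(11 + C² - 12*C))/6 = C*(11 + C² - 12*C)/6)
Z = 830 (Z = -15 + 5*((57 - 157) + (-39 + 152))² = -15 + 5*(-100 + 113)² = -15 + 5*13² = -15 + 5*169 = -15 + 845 = 830)
Z + b(q(8, 1)) = 830 + (⅙)*10*(11 + 10² - 12*10) = 830 + (⅙)*10*(11 + 100 - 120) = 830 + (⅙)*10*(-9) = 830 - 15 = 815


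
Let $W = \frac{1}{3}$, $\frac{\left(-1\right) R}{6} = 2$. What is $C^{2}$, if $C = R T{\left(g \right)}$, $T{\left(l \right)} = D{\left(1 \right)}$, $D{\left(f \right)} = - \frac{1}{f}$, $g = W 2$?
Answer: $144$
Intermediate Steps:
$R = -12$ ($R = \left(-6\right) 2 = -12$)
$W = \frac{1}{3} \approx 0.33333$
$g = \frac{2}{3}$ ($g = \frac{1}{3} \cdot 2 = \frac{2}{3} \approx 0.66667$)
$T{\left(l \right)} = -1$ ($T{\left(l \right)} = - 1^{-1} = \left(-1\right) 1 = -1$)
$C = 12$ ($C = \left(-12\right) \left(-1\right) = 12$)
$C^{2} = 12^{2} = 144$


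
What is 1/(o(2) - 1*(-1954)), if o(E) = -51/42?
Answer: 14/27339 ≈ 0.00051209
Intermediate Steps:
o(E) = -17/14 (o(E) = -51*1/42 = -17/14)
1/(o(2) - 1*(-1954)) = 1/(-17/14 - 1*(-1954)) = 1/(-17/14 + 1954) = 1/(27339/14) = 14/27339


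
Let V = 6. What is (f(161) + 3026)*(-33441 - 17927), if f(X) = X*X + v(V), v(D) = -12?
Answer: -1486333080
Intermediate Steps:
f(X) = -12 + X² (f(X) = X*X - 12 = X² - 12 = -12 + X²)
(f(161) + 3026)*(-33441 - 17927) = ((-12 + 161²) + 3026)*(-33441 - 17927) = ((-12 + 25921) + 3026)*(-51368) = (25909 + 3026)*(-51368) = 28935*(-51368) = -1486333080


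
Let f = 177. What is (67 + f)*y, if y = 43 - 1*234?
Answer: -46604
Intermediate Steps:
y = -191 (y = 43 - 234 = -191)
(67 + f)*y = (67 + 177)*(-191) = 244*(-191) = -46604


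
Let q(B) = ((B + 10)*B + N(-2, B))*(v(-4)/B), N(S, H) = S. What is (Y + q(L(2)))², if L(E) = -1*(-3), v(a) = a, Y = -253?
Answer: 822649/9 ≈ 91406.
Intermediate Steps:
L(E) = 3
q(B) = -4*(-2 + B*(10 + B))/B (q(B) = ((B + 10)*B - 2)*(-4/B) = ((10 + B)*B - 2)*(-4/B) = (B*(10 + B) - 2)*(-4/B) = (-2 + B*(10 + B))*(-4/B) = -4*(-2 + B*(10 + B))/B)
(Y + q(L(2)))² = (-253 + (-40 - 4*3 + 8/3))² = (-253 + (-40 - 12 + 8*(⅓)))² = (-253 + (-40 - 12 + 8/3))² = (-253 - 148/3)² = (-907/3)² = 822649/9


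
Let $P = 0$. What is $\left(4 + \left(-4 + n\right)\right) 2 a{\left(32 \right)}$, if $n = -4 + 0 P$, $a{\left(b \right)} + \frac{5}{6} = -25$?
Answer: $\frac{620}{3} \approx 206.67$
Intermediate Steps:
$a{\left(b \right)} = - \frac{155}{6}$ ($a{\left(b \right)} = - \frac{5}{6} - 25 = - \frac{155}{6}$)
$n = -4$ ($n = -4 + 0 \cdot 0 = -4 + 0 = -4$)
$\left(4 + \left(-4 + n\right)\right) 2 a{\left(32 \right)} = \left(4 - 8\right) 2 \left(- \frac{155}{6}\right) = \left(-4\right) 2 \left(- \frac{155}{6}\right) = \left(-8\right) \left(- \frac{155}{6}\right) = \frac{620}{3}$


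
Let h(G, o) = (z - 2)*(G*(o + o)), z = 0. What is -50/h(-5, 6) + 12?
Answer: 139/12 ≈ 11.583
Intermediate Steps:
h(G, o) = -4*G*o (h(G, o) = (0 - 2)*(G*(o + o)) = -2*G*2*o = -4*G*o)
-50/h(-5, 6) + 12 = -50/(-4*(-5)*6) + 12 = -50/120 + 12 = (1/120)*(-50) + 12 = -5/12 + 12 = 139/12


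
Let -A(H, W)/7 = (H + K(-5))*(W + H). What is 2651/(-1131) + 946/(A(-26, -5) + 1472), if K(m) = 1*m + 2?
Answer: -1538933/605839 ≈ -2.5402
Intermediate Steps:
K(m) = 2 + m (K(m) = m + 2 = 2 + m)
A(H, W) = -7*(-3 + H)*(H + W) (A(H, W) = -7*(H + (2 - 5))*(W + H) = -7*(H - 3)*(H + W) = -7*(-3 + H)*(H + W))
2651/(-1131) + 946/(A(-26, -5) + 1472) = 2651/(-1131) + 946/((-7*(-26)**2 + 21*(-26) + 21*(-5) - 7*(-26)*(-5)) + 1472) = 2651*(-1/1131) + 946/((-7*676 - 546 - 105 - 910) + 1472) = -2651/1131 + 946/((-4732 - 546 - 105 - 910) + 1472) = -2651/1131 + 946/(-6293 + 1472) = -2651/1131 + 946/(-4821) = -2651/1131 + 946*(-1/4821) = -2651/1131 - 946/4821 = -1538933/605839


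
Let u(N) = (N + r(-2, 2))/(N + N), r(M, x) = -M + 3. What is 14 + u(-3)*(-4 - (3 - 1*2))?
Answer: 47/3 ≈ 15.667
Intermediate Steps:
r(M, x) = 3 - M
u(N) = (5 + N)/(2*N) (u(N) = (N + (3 - 1*(-2)))/(N + N) = (N + (3 + 2))/((2*N)) = (N + 5)*(1/(2*N)) = (5 + N)*(1/(2*N)) = (5 + N)/(2*N))
14 + u(-3)*(-4 - (3 - 1*2)) = 14 + ((½)*(5 - 3)/(-3))*(-4 - (3 - 1*2)) = 14 + ((½)*(-⅓)*2)*(-4 - (3 - 2)) = 14 - (-4 - 1*1)/3 = 14 - (-4 - 1)/3 = 14 - ⅓*(-5) = 14 + 5/3 = 47/3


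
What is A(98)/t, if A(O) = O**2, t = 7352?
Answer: 2401/1838 ≈ 1.3063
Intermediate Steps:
A(98)/t = 98**2/7352 = 9604*(1/7352) = 2401/1838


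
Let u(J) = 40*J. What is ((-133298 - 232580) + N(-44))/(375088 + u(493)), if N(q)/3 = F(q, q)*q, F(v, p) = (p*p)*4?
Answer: -694043/197404 ≈ -3.5159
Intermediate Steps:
F(v, p) = 4*p² (F(v, p) = p²*4 = 4*p²)
N(q) = 12*q³ (N(q) = 3*((4*q²)*q) = 3*(4*q³) = 12*q³)
((-133298 - 232580) + N(-44))/(375088 + u(493)) = ((-133298 - 232580) + 12*(-44)³)/(375088 + 40*493) = (-365878 + 12*(-85184))/(375088 + 19720) = (-365878 - 1022208)/394808 = -1388086*1/394808 = -694043/197404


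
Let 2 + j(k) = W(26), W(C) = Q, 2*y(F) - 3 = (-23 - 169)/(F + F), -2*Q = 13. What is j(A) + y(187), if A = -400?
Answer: -1357/187 ≈ -7.2567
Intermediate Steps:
Q = -13/2 (Q = -½*13 = -13/2 ≈ -6.5000)
y(F) = 3/2 - 48/F (y(F) = 3/2 + ((-23 - 169)/(F + F))/2 = 3/2 + (-192*1/(2*F))/2 = 3/2 + (-96/F)/2 = 3/2 - 48/F)
W(C) = -13/2
j(k) = -17/2 (j(k) = -2 - 13/2 = -17/2)
j(A) + y(187) = -17/2 + (3/2 - 48/187) = -17/2 + 465/374 = -1357/187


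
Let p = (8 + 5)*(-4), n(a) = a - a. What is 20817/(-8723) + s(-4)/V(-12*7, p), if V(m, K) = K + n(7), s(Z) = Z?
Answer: -20146/8723 ≈ -2.3095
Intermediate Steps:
n(a) = 0
p = -52 (p = 13*(-4) = -52)
V(m, K) = K (V(m, K) = K + 0 = K)
20817/(-8723) + s(-4)/V(-12*7, p) = 20817/(-8723) - 4/(-52) = 20817*(-1/8723) - 4*(-1/52) = -20817/8723 + 1/13 = -20146/8723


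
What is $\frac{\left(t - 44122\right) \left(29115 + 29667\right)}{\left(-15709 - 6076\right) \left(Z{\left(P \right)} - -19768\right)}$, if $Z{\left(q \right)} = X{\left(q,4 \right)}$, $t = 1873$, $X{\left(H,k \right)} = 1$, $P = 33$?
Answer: $\frac{2483480718}{430667665} \approx 5.7666$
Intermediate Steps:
$Z{\left(q \right)} = 1$
$\frac{\left(t - 44122\right) \left(29115 + 29667\right)}{\left(-15709 - 6076\right) \left(Z{\left(P \right)} - -19768\right)} = \frac{\left(1873 - 44122\right) \left(29115 + 29667\right)}{\left(-15709 - 6076\right) \left(1 - -19768\right)} = \frac{\left(-42249\right) 58782}{\left(-21785\right) \left(1 + 19768\right)} = - \frac{2483480718}{\left(-21785\right) 19769} = - \frac{2483480718}{-430667665} = \left(-2483480718\right) \left(- \frac{1}{430667665}\right) = \frac{2483480718}{430667665}$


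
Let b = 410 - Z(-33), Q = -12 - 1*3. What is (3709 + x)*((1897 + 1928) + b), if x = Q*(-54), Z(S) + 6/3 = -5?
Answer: 19169598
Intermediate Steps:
Z(S) = -7 (Z(S) = -2 - 5 = -7)
Q = -15 (Q = -12 - 3 = -15)
x = 810 (x = -15*(-54) = 810)
b = 417 (b = 410 - 1*(-7) = 410 + 7 = 417)
(3709 + x)*((1897 + 1928) + b) = (3709 + 810)*((1897 + 1928) + 417) = 4519*(3825 + 417) = 4519*4242 = 19169598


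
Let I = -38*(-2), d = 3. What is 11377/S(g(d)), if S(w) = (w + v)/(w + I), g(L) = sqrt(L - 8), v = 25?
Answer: 1444879/42 - 193409*I*sqrt(5)/210 ≈ 34402.0 - 2059.4*I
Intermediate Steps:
I = 76
g(L) = sqrt(-8 + L)
S(w) = (25 + w)/(76 + w) (S(w) = (w + 25)/(w + 76) = (25 + w)/(76 + w))
11377/S(g(d)) = 11377/(((25 + sqrt(-8 + 3))/(76 + sqrt(-8 + 3)))) = 11377/(((25 + sqrt(-5))/(76 + sqrt(-5)))) = 11377/(((25 + I*sqrt(5))/(76 + I*sqrt(5)))) = 11377*((76 + I*sqrt(5))/(25 + I*sqrt(5))) = 11377*(76 + I*sqrt(5))/(25 + I*sqrt(5))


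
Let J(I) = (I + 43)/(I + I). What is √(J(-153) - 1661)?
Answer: I*√4319326/51 ≈ 40.751*I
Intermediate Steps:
J(I) = (43 + I)/(2*I) (J(I) = (43 + I)/((2*I)) = (43 + I)*(1/(2*I)) = (43 + I)/(2*I))
√(J(-153) - 1661) = √((½)*(43 - 153)/(-153) - 1661) = √((½)*(-1/153)*(-110) - 1661) = √(55/153 - 1661) = √(-254078/153) = I*√4319326/51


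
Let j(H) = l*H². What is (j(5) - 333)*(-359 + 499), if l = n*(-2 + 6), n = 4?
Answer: 9380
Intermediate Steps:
l = 16 (l = 4*(-2 + 6) = 4*4 = 16)
j(H) = 16*H²
(j(5) - 333)*(-359 + 499) = (16*5² - 333)*(-359 + 499) = (16*25 - 333)*140 = (400 - 333)*140 = 67*140 = 9380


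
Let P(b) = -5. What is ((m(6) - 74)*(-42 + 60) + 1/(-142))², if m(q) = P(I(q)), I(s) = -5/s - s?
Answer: 40773705625/20164 ≈ 2.0221e+6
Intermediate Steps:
I(s) = -s - 5/s
m(q) = -5
((m(6) - 74)*(-42 + 60) + 1/(-142))² = ((-5 - 74)*(-42 + 60) + 1/(-142))² = (-79*18 - 1/142)² = (-1422 - 1/142)² = (-201925/142)² = 40773705625/20164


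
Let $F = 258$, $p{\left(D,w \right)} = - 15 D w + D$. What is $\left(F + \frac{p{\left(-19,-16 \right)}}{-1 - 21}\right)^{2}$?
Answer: $\frac{105165025}{484} \approx 2.1728 \cdot 10^{5}$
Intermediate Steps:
$p{\left(D,w \right)} = D - 15 D w$ ($p{\left(D,w \right)} = - 15 D w + D = D - 15 D w$)
$\left(F + \frac{p{\left(-19,-16 \right)}}{-1 - 21}\right)^{2} = \left(258 + \frac{\left(-19\right) \left(1 - -240\right)}{-1 - 21}\right)^{2} = \left(258 + \frac{\left(-19\right) \left(1 + 240\right)}{-1 - 21}\right)^{2} = \left(258 + \frac{\left(-19\right) 241}{-22}\right)^{2} = \left(258 - - \frac{4579}{22}\right)^{2} = \left(258 + \frac{4579}{22}\right)^{2} = \left(\frac{10255}{22}\right)^{2} = \frac{105165025}{484}$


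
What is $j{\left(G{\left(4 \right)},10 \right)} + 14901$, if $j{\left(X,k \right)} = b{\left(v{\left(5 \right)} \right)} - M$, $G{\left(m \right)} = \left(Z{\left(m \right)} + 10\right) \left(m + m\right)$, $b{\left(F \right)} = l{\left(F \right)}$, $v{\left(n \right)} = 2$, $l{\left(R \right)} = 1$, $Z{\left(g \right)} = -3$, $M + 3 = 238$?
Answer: $14667$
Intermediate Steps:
$M = 235$ ($M = -3 + 238 = 235$)
$b{\left(F \right)} = 1$
$G{\left(m \right)} = 14 m$ ($G{\left(m \right)} = \left(-3 + 10\right) \left(m + m\right) = 7 \cdot 2 m = 14 m$)
$j{\left(X,k \right)} = -234$ ($j{\left(X,k \right)} = 1 - 235 = -234$)
$j{\left(G{\left(4 \right)},10 \right)} + 14901 = -234 + 14901 = 14667$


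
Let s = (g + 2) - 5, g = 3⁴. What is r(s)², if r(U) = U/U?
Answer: 1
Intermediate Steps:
g = 81
s = 78 (s = (81 + 2) - 5 = 83 - 5 = 78)
r(U) = 1
r(s)² = 1² = 1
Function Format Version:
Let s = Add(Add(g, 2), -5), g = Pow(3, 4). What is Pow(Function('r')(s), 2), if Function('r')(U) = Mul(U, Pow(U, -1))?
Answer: 1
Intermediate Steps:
g = 81
s = 78 (s = Add(Add(81, 2), -5) = Add(83, -5) = 78)
Function('r')(U) = 1
Pow(Function('r')(s), 2) = Pow(1, 2) = 1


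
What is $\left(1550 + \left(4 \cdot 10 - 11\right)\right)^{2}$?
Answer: $2493241$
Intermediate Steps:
$\left(1550 + \left(4 \cdot 10 - 11\right)\right)^{2} = \left(1550 + \left(40 - 11\right)\right)^{2} = \left(1550 + 29\right)^{2} = 1579^{2} = 2493241$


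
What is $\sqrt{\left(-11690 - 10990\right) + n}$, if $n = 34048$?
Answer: $14 \sqrt{58} \approx 106.62$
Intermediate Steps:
$\sqrt{\left(-11690 - 10990\right) + n} = \sqrt{\left(-11690 - 10990\right) + 34048} = \sqrt{-22680 + 34048} = \sqrt{11368} = 14 \sqrt{58}$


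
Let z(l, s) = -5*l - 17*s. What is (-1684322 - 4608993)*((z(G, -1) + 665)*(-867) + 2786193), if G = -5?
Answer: -13676783197560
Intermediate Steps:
z(l, s) = -17*s - 5*l
(-1684322 - 4608993)*((z(G, -1) + 665)*(-867) + 2786193) = (-1684322 - 4608993)*(((-17*(-1) - 5*(-5)) + 665)*(-867) + 2786193) = -6293315*(((17 + 25) + 665)*(-867) + 2786193) = -6293315*((42 + 665)*(-867) + 2786193) = -6293315*(707*(-867) + 2786193) = -6293315*(-612969 + 2786193) = -6293315*2173224 = -13676783197560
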